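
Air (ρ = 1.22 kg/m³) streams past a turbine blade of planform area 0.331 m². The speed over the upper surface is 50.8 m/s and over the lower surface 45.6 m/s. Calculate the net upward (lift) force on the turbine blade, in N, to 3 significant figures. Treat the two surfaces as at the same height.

With equal heights on the two surfaces, Bernoulli gives P_lower − P_upper = ½ρ(v_upper² − v_lower²).
ΔP = ½·1.22·(50.8² − 45.6²) = 306 Pa.
Lift = ΔP · A = 306 × 0.331 = 101 N.

101 N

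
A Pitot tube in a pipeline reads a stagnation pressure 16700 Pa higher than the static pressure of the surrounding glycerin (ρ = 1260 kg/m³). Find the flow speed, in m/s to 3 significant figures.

Bernoulli between the free stream and the stagnation point: ½ρv² = P_stag − P_static.
v = √(2ΔP/ρ) = √(2·16700/1260) = 5.15 m/s.

5.15 m/s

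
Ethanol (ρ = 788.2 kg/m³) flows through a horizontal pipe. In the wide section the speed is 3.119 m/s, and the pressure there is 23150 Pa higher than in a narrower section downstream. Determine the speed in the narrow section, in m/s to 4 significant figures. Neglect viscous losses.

v₂ = 8.275 m/s

With h₁ = h₂, rearranging Bernoulli gives v₂ = √(v₁² + 2ΔP/ρ).
v₂ = √(3.119² + 2·23150/788.2) = √(9.728 + 58.74) = 8.275 m/s.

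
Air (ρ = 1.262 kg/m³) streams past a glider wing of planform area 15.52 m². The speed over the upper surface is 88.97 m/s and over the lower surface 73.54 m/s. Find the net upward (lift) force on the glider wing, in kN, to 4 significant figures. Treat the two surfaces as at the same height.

F ≈ 24.56 kN

From P + ½ρv² = const at equal height, P_low − P_up = ½ρ(v_up² − v_low²).
ΔP = ½·1.262·(88.97² − 73.54²) = 1582 Pa.
Lift = ΔP · A = 1582 × 15.52 = 24560 N.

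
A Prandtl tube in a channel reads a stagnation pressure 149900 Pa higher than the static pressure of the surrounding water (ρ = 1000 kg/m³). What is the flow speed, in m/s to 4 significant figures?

v ≈ 17.31 m/s

At the stagnation point the flow is brought to rest, so Bernoulli gives P_stag − P_static = ½ρv².
v = √(2ΔP/ρ) = √(2·149900/1000) = 17.31 m/s.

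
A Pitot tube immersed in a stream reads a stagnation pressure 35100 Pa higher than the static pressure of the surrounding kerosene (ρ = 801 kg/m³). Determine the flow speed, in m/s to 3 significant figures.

The dynamic pressure equals the rise in static pressure at the stagnation point: ΔP = ½ρv².
v = √(2ΔP/ρ) = √(2·35100/801) = 9.36 m/s.

v ≈ 9.36 m/s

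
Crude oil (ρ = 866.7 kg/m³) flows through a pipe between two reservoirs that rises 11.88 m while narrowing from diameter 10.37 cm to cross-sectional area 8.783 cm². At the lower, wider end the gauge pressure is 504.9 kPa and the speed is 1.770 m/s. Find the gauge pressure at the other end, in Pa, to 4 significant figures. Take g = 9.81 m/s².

P₂ = 279700 Pa

Continuity gives A₁v₁ = A₂v₂, so v₂ = (84.46 cm²)/(8.783 cm²) × 1.770 m/s = 17.02 m/s.
Applying Bernoulli between the two ends and solving for P₂: P₂ = P₁ + ½ρ(v₁² − v₂²) − ρgΔh.
P₂ = 504900 + ½·866.7·(1.770² − 17.02²) − 866.7·9.81·(+11.88) = 504900 + (-124200) − (101000) = 279700 Pa.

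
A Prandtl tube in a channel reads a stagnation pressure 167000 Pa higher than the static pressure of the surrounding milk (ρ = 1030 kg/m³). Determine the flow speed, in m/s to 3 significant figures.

v ≈ 18.0 m/s

At the stagnation point the flow is brought to rest, so Bernoulli gives P_stag − P_static = ½ρv².
v = √(2ΔP/ρ) = √(2·167000/1030) = 18.0 m/s.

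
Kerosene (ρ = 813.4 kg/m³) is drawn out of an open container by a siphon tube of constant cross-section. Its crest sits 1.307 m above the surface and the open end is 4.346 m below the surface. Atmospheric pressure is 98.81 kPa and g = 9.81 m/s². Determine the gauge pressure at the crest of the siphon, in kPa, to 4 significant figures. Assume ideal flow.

P_gauge ≈ -45.11 kPa

Bernoulli surface→outlet gives ½v² = g·h_out, so v = √(2·9.81·4.346) = 9.234 m/s.
With constant cross-section the crest speed equals v; applying Bernoulli from the surface up to the crest, P_top = P_atm − ½ρv² − ρg·h_top.
P_top = 98810 − ½·813.4·9.234² − 813.4·9.81·1.307 = 53700 Pa. So P_gauge = P_top − P_atm = -45110 Pa.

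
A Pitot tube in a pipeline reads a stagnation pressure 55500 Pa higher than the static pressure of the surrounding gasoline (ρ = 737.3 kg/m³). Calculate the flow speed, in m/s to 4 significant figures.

The dynamic pressure equals the rise in static pressure at the stagnation point: ΔP = ½ρv².
v = √(2ΔP/ρ) = √(2·55500/737.3) = 12.27 m/s.

v ≈ 12.27 m/s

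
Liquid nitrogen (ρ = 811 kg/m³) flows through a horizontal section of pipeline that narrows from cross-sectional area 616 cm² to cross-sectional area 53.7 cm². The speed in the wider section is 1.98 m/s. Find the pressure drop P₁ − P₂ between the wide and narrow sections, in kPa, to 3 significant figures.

ΔP ≈ 208 kPa

Continuity gives A₁v₁ = A₂v₂, so v₂ = (616 cm²)/(53.7 cm²) × 1.98 m/s = 22.7 m/s.
With no height change, Bernoulli's equation is P₁ + ½ρv₁² = P₂ + ½ρv₂².
P₁ − P₂ = ½·811·(22.7² − 1.98²) = ½·811·512 = 208000 Pa.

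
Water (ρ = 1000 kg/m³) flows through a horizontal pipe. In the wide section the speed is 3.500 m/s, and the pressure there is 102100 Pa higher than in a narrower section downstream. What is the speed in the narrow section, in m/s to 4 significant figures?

With h₁ = h₂, rearranging Bernoulli gives v₂ = √(v₁² + 2ΔP/ρ).
v₂ = √(3.500² + 2·102100/1000) = √(12.25 + 204.2) = 14.71 m/s.

v₂ = 14.71 m/s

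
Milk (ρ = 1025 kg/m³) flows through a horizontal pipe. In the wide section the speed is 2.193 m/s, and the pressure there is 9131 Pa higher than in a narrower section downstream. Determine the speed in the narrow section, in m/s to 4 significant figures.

Along the level pipe P + ½ρv² is conserved, hence v₂² = v₁² + 2(P₁ − P₂)/ρ.
v₂ = √(2.193² + 2·9131/1025) = √(4.809 + 17.82) = 4.757 m/s.

v₂ = 4.757 m/s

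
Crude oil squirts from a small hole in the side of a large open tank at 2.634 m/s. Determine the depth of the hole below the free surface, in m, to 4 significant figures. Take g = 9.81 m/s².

Inverting v = √(2gh) gives h = v² / 2g.
h = 2.634²/(2·9.81) = 6.938/19.62 = 0.3536 m.

h ≈ 0.3536 m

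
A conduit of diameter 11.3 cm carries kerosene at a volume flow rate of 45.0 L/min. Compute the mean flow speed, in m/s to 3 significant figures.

Q = 45.0 L/min = 0.000750 m³/s.
v = Q/A = 0.000750 / 0.0100 = 0.0748 m/s.

0.0748 m/s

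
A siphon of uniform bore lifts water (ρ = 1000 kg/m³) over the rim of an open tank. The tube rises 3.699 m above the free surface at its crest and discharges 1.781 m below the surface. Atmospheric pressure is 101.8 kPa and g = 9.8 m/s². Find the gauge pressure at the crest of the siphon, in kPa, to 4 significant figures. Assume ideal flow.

P_gauge ≈ -53.70 kPa

From the surface to the outlet (both open to atmosphere, surface at rest): v = √(2g·h_out) = √(2·9.8·1.781) = 5.908 m/s.
Continuity keeps v the same throughout the tube; from surface to crest, P_atm + 0 = P_top + ½ρv² + ρg·h_top.
P_top = 101800 − ½·1000·5.908² − 1000·9.8·3.699 = 48100 Pa. So P_gauge = P_top − P_atm = -53700 Pa.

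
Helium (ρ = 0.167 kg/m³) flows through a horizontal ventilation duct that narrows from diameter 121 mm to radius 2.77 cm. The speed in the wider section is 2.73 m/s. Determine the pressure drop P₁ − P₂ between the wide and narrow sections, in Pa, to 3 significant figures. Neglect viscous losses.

ΔP = 13.5 Pa

Continuity gives A₁v₁ = A₂v₂, so v₂ = (115 cm²)/(24.1 cm²) × 2.73 m/s = 13.0 m/s.
Along the horizontal streamline, P + ½ρv² is constant.
P₁ − P₂ = ½·0.167·(13.0² − 2.73²) = ½·0.167·162 = 13.5 Pa.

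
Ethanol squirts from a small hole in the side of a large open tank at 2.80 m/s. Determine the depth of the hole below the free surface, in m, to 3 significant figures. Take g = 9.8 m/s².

Inverting v = √(2gh) gives h = v² / 2g.
h = 2.80²/(2·9.8) = 7.84/19.60 = 0.400 m.

h = 0.400 m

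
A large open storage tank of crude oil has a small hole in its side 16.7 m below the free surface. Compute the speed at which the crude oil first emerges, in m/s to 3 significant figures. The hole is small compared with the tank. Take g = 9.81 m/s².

v ≈ 18.1 m/s

The surface is effectively still and both ends are open, so ½v² = gh and v = √(2·9.81·16.7) = 18.1 m/s.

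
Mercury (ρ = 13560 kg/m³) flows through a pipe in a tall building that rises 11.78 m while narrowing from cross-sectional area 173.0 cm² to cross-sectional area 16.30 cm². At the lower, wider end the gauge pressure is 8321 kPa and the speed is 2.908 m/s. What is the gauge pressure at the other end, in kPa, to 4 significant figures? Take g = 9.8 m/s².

354.4 kPa

By continuity, v₂ = v₁·A₁/A₂ = 2.908·(173.0/16.30) = 30.86 m/s.
Applying Bernoulli between the two ends and solving for P₂: P₂ = P₁ + ½ρ(v₁² − v₂²) − ρgΔh.
P₂ = 8321000 + ½·13560·(2.908² − 30.86²) − 13560·9.8·(+11.78) = 8321000 + (-6401000) − (1565000) = 354400 Pa.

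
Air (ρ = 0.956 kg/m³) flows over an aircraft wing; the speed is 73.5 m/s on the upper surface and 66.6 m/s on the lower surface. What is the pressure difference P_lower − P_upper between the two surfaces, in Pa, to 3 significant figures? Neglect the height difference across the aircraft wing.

ΔP ≈ 462 Pa

Bernoulli (same height): P_lower − P_upper = ½ρ(v_upper² − v_lower²).
ΔP = ½·0.956·(73.5² − 66.6²) = 462 Pa.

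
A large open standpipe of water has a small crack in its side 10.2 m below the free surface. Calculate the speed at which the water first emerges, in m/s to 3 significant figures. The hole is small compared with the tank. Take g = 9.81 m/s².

v ≈ 14.1 m/s

With the surface at rest and both surface and jet at atmospheric pressure, Bernoulli gives ρg h = ½ρv², so v = √(2gh) = √(2·9.81·10.2) = 14.1 m/s.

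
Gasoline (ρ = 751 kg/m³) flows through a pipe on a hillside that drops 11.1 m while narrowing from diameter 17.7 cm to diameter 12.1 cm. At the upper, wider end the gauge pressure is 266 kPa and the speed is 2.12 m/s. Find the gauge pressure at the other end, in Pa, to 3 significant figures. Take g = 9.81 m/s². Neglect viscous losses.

The volume flow rate is constant, so v₂ = (A₁/A₂)v₁ = (246/115)·2.12 = 4.54 m/s.
Applying Bernoulli between the two ends and solving for P₂: P₂ = P₁ + ½ρ(v₁² − v₂²) − ρgΔh.
P₂ = 266000 + ½·751·(2.12² − 4.54²) − 751·9.81·(−11.1) = 266000 + (-6040) − (-81800) = 342000 Pa.

P₂ ≈ 342000 Pa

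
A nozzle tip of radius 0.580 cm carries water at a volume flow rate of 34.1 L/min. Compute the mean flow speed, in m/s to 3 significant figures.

5.38 m/s

Q = 34.1 L/min = 0.000568 m³/s.
v = Q/A = 0.000568 / 0.000106 = 5.38 m/s.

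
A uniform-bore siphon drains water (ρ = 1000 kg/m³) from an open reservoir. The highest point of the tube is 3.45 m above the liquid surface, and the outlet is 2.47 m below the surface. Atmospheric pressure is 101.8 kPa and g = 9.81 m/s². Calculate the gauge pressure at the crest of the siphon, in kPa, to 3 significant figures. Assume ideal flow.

Bernoulli surface→outlet gives ½v² = g·h_out, so v = √(2·9.81·2.47) = 6.96 m/s.
With constant cross-section the crest speed equals v; applying Bernoulli from the surface up to the crest, P_top = P_atm − ½ρv² − ρg·h_top.
P_top = 101800 − ½·1000·6.96² − 1000·9.81·3.45 = 43700 Pa. So P_gauge = P_top − P_atm = -58100 Pa.

P_gauge ≈ -58.1 kPa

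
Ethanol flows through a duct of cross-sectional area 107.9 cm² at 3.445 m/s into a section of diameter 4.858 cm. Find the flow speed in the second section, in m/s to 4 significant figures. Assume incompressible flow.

Mass conservation (A₁v₁ = A₂v₂) gives v₂ = 3.445 × 107.9/18.54 = 20.05 m/s.

20.05 m/s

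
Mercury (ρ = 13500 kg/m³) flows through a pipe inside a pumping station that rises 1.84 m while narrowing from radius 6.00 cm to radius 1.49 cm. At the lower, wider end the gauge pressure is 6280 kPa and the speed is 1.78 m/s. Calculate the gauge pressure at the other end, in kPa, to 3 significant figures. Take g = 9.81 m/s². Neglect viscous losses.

P₂ ≈ 434 kPa

The volume flow rate is constant, so v₂ = (A₁/A₂)v₁ = (113/6.97)·1.78 = 28.9 m/s.
Applying Bernoulli between the two ends and solving for P₂: P₂ = P₁ + ½ρ(v₁² − v₂²) − ρgΔh.
P₂ = 6280000 + ½·13500·(1.78² − 28.9²) − 13500·9.81·(+1.84) = 6280000 + (-5600000) − (244000) = 434000 Pa.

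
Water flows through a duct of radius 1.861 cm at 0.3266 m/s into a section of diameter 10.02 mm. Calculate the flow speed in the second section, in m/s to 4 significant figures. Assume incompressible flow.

Continuity gives A₁v₁ = A₂v₂, so v₂ = (10.88 cm²)/(0.7885 cm²) × 0.3266 m/s = 4.506 m/s.

v₂ ≈ 4.506 m/s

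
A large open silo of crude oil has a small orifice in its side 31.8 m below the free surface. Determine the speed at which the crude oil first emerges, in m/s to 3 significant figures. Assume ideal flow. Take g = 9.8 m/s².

With the surface at rest and both surface and jet at atmospheric pressure, Bernoulli gives ρg h = ½ρv², so v = √(2gh) = √(2·9.8·31.8) = 25.0 m/s.

25.0 m/s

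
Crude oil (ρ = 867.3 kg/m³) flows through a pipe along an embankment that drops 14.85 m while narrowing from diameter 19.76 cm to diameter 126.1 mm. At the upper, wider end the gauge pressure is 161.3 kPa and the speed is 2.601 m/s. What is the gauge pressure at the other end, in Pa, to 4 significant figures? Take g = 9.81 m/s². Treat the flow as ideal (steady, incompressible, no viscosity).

P₂ = 272900 Pa

Continuity gives A₁v₁ = A₂v₂, so v₂ = (306.7 cm²)/(124.9 cm²) × 2.601 m/s = 6.387 m/s.
Energy conservation along the streamline gives P₂ = P₁ − ½ρ(v₂² − v₁²) − ρg(h₂ − h₁).
P₂ = 161300 + ½·867.3·(2.601² − 6.387²) − 867.3·9.81·(−14.85) = 161300 + (-14760) − (-126300) = 272900 Pa.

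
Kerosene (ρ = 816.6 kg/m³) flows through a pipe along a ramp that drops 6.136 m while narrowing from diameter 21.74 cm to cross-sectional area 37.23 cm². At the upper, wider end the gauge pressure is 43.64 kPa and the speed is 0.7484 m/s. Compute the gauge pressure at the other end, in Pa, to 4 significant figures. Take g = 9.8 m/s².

Continuity gives A₁v₁ = A₂v₂, so v₂ = (371.2 cm²)/(37.23 cm²) × 0.7484 m/s = 7.462 m/s.
Applying Bernoulli between the two ends and solving for P₂: P₂ = P₁ + ½ρ(v₁² − v₂²) − ρgΔh.
P₂ = 43640 + ½·816.6·(0.7484² − 7.462²) − 816.6·9.8·(−6.136) = 43640 + (-22510) − (-49100) = 70240 Pa.

70240 Pa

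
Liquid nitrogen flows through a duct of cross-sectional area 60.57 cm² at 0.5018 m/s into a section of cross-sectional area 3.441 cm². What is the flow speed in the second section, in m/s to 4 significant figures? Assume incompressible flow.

Continuity gives A₁v₁ = A₂v₂, so v₂ = (60.57 cm²)/(3.441 cm²) × 0.5018 m/s = 8.833 m/s.

v₂ ≈ 8.833 m/s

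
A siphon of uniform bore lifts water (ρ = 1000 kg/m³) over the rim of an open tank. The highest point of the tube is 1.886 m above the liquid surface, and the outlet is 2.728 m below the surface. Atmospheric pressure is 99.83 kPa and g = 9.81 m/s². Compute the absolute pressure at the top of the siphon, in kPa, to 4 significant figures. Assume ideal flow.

Bernoulli surface→outlet gives ½v² = g·h_out, so v = √(2·9.81·2.728) = 7.316 m/s.
Continuity keeps v the same throughout the tube; from surface to crest, P_atm + 0 = P_top + ½ρv² + ρg·h_top.
P_top = 99830 − ½·1000·7.316² − 1000·9.81·1.886 = 54570 Pa.

54.57 kPa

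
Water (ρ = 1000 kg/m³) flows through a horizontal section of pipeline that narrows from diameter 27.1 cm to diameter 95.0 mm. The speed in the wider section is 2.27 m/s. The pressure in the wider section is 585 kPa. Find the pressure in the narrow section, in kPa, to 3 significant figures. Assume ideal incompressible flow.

P₂ ≈ 417 kPa

By continuity, v₂ = v₁·A₁/A₂ = 2.27·(577/70.9) = 18.5 m/s.
The pipe is horizontal, so Bernoulli reduces to P₁ + ½ρv₁² = P₂ + ½ρv₂².
P₂ = P₁ − ½ρ(v₂² − v₁²) = 585000 − ½·1000·(18.5² − 2.27²) = 585000 − 168000 = 417000 Pa.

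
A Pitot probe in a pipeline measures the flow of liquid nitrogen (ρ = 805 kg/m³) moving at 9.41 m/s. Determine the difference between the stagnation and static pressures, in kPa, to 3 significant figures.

ΔP ≈ 35.6 kPa

Bernoulli between the free stream and the stagnation point: ½ρv² = P_stag − P_static.
ΔP = ½·805·9.41² = 35600 Pa.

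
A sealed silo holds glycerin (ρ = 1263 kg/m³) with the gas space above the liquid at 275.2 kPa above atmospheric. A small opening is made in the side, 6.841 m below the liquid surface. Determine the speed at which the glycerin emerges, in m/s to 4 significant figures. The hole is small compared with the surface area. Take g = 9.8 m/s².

Take point 1 at the surface (v₁ ≈ 0) and point 2 at the hole (at atmospheric pressure). Bernoulli: P₁ + ρg h = P_atm + ½ρv₂².
With P₁ − P_atm = 275200 Pa, v₂ = √(2gh + 2ΔP/ρ) = √(2·9.8·6.841 + 2·275200/1263) = 23.87 m/s.

23.87 m/s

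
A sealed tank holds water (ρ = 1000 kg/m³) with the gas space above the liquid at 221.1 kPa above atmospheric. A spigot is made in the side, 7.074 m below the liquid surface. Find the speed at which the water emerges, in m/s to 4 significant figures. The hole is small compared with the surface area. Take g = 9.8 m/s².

v ≈ 24.10 m/s

Take point 1 at the surface (v₁ ≈ 0) and point 2 at the hole (at atmospheric pressure). Bernoulli: P₁ + ρg h = P_atm + ½ρv₂².
With P₁ − P_atm = 221100 Pa, v₂ = √(2gh + 2ΔP/ρ) = √(2·9.8·7.074 + 2·221100/1000) = 24.10 m/s.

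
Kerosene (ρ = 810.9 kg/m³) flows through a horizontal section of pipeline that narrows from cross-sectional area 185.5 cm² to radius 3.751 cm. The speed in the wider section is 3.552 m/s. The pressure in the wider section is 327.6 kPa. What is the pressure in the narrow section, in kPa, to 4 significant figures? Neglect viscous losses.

By continuity, v₂ = v₁·A₁/A₂ = 3.552·(185.5/44.20) = 14.91 m/s.
With no height change, Bernoulli's equation is P₁ + ½ρv₁² = P₂ + ½ρv₂².
P₂ = P₁ − ½ρ(v₂² − v₁²) = 327600 − ½·810.9·(14.91² − 3.552²) = 327600 − 84980 = 242600 Pa.

P₂ ≈ 242.6 kPa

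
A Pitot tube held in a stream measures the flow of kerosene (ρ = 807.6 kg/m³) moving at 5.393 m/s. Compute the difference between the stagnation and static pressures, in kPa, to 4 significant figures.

Bernoulli between the free stream and the stagnation point: ½ρv² = P_stag − P_static.
ΔP = ½·807.6·5.393² = 11740 Pa.

ΔP ≈ 11.74 kPa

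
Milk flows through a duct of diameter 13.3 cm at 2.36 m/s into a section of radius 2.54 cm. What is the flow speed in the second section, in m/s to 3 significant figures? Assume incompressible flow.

Mass conservation (A₁v₁ = A₂v₂) gives v₂ = 2.36 × 139/20.3 = 16.2 m/s.

v₂ ≈ 16.2 m/s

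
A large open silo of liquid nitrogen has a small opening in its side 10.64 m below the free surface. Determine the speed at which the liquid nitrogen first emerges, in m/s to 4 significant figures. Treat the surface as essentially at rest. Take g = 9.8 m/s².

v = 14.44 m/s

The surface is effectively still and both ends are open, so ½v² = gh and v = √(2·9.8·10.64) = 14.44 m/s.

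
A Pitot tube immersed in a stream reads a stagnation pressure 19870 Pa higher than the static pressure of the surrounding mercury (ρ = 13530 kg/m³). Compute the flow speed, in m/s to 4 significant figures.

The dynamic pressure equals the rise in static pressure at the stagnation point: ΔP = ½ρv².
v = √(2ΔP/ρ) = √(2·19870/13530) = 1.714 m/s.

v = 1.714 m/s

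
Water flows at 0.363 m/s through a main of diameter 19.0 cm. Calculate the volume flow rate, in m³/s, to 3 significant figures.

Q ≈ 0.0103 m³/s

Q = A·v = 0.0284 m² × 0.363 m/s = 0.0103 m³/s.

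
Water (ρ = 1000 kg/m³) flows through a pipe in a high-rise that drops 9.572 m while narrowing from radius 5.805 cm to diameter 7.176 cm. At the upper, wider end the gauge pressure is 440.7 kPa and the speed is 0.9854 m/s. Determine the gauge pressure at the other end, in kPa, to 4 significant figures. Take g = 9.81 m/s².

531.8 kPa

The volume flow rate is constant, so v₂ = (A₁/A₂)v₁ = (105.9/40.44)·0.9854 = 2.579 m/s.
Bernoulli: P₁ + ½ρv₁² + ρg h₁ = P₂ + ½ρv₂² + ρg h₂, so P₂ = P₁ + ½ρ(v₁² − v₂²) − ρg(h₂ − h₁).
P₂ = 440700 + ½·1000·(0.9854² − 2.579²) − 1000·9.81·(−9.572) = 440700 + (-2841) − (-93900) = 531800 Pa.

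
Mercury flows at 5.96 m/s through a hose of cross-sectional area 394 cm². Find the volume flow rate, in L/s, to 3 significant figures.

235 L/s

Q = A·v = 0.0394 m² × 5.96 m/s = 0.235 m³/s.
Converting: 0.235 m³/s × 1000 = 235 L/s.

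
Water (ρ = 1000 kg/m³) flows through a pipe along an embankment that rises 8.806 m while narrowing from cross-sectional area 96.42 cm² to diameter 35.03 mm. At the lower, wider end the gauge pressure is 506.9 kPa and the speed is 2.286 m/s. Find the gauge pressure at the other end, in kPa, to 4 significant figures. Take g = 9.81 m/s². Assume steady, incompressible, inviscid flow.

P₂ ≈ 161.6 kPa

Mass conservation (A₁v₁ = A₂v₂) gives v₂ = 2.286 × 96.42/9.638 = 22.87 m/s.
Applying Bernoulli between the two ends and solving for P₂: P₂ = P₁ + ½ρ(v₁² − v₂²) − ρgΔh.
P₂ = 506900 + ½·1000·(2.286² − 22.87²) − 1000·9.81·(+8.806) = 506900 + (-258900) − (86390) = 161600 Pa.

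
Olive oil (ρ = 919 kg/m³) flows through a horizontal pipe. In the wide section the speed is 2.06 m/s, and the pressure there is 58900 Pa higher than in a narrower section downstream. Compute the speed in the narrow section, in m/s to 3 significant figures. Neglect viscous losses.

With h₁ = h₂, rearranging Bernoulli gives v₂ = √(v₁² + 2ΔP/ρ).
v₂ = √(2.06² + 2·58900/919) = √(4.24 + 128) = 11.5 m/s.

v₂ = 11.5 m/s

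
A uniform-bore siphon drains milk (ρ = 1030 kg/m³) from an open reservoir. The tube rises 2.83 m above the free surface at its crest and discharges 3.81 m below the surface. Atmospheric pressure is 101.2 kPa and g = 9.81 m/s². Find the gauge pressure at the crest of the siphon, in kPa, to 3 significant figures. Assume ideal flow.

Bernoulli surface→outlet gives ½v² = g·h_out, so v = √(2·9.81·3.81) = 8.65 m/s.
With constant cross-section the crest speed equals v; applying Bernoulli from the surface up to the crest, P_top = P_atm − ½ρv² − ρg·h_top.
P_top = 101200 − ½·1030·8.65² − 1030·9.81·2.83 = 34100 Pa. So P_gauge = P_top − P_atm = -67100 Pa.

-67.1 kPa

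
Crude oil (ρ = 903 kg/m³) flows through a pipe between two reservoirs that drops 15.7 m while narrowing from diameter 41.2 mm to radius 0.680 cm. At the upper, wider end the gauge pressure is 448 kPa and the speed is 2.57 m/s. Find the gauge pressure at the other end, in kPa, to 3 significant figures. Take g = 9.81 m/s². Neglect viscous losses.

P₂ ≈ 339 kPa

The volume flow rate is constant, so v₂ = (A₁/A₂)v₁ = (13.3/1.45)·2.57 = 23.6 m/s.
Applying Bernoulli between the two ends and solving for P₂: P₂ = P₁ + ½ρ(v₁² − v₂²) − ρgΔh.
P₂ = 448000 + ½·903·(2.57² − 23.6²) − 903·9.81·(−15.7) = 448000 + (-248000) − (-139000) = 339000 Pa.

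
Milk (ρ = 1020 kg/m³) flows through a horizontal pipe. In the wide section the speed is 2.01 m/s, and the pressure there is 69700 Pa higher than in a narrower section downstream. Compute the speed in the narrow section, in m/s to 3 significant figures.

v₂ = 11.9 m/s

Horizontal Bernoulli: P₁ + ½ρv₁² = P₂ + ½ρv₂², so v₂² = v₁² + 2(P₁ − P₂)/ρ.
v₂ = √(2.01² + 2·69700/1020) = √(4.04 + 137) = 11.9 m/s.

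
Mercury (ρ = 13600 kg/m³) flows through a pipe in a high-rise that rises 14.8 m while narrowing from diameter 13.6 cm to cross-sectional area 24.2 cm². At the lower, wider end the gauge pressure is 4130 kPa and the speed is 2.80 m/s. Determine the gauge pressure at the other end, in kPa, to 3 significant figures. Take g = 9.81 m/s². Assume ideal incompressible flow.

The volume flow rate is constant, so v₂ = (A₁/A₂)v₁ = (145/24.2)·2.80 = 16.8 m/s.
Energy conservation along the streamline gives P₂ = P₁ − ½ρ(v₂² − v₁²) − ρg(h₂ − h₁).
P₂ = 4130000 + ½·13600·(2.80² − 16.8²) − 13600·9.81·(+14.8) = 4130000 + (-1870000) − (1970000) = 288000 Pa.

P₂ ≈ 288 kPa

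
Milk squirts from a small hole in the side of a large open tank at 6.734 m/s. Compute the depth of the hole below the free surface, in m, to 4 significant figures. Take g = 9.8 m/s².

Torricelli: v = √(2gh), so h = v²/(2g).
h = 6.734²/(2·9.8) = 45.35/19.60 = 2.314 m.

2.314 m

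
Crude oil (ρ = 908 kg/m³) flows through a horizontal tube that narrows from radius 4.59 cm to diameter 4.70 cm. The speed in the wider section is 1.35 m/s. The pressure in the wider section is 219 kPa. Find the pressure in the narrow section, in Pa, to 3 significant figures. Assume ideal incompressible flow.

P₂ ≈ 208000 Pa

Continuity gives A₁v₁ = A₂v₂, so v₂ = (66.2 cm²)/(17.3 cm²) × 1.35 m/s = 5.15 m/s.
With no height change, Bernoulli's equation is P₁ + ½ρv₁² = P₂ + ½ρv₂².
P₂ = P₁ − ½ρ(v₂² − v₁²) = 219000 − ½·908·(5.15² − 1.35²) = 219000 − 11200 = 208000 Pa.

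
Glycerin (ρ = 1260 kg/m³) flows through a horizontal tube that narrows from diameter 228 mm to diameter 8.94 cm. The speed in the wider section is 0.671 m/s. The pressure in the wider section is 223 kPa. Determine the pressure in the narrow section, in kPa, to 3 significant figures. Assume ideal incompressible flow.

P₂ ≈ 211 kPa

Continuity gives A₁v₁ = A₂v₂, so v₂ = (408 cm²)/(62.8 cm²) × 0.671 m/s = 4.36 m/s.
The pipe is horizontal, so Bernoulli reduces to P₁ + ½ρv₁² = P₂ + ½ρv₂².
P₂ = P₁ − ½ρ(v₂² − v₁²) = 223000 − ½·1260·(4.36² − 0.671²) = 223000 − 11700 = 211000 Pa.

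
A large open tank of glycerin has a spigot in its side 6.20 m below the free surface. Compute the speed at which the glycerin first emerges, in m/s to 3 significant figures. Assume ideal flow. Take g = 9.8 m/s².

With the surface at rest and both surface and jet at atmospheric pressure, Bernoulli gives ρg h = ½ρv², so v = √(2gh) = √(2·9.8·6.20) = 11.0 m/s.

v ≈ 11.0 m/s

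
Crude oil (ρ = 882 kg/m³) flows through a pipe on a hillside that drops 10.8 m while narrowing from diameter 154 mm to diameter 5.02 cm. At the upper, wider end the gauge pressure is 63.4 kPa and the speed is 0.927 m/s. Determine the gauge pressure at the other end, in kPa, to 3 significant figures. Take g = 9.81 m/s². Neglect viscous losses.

P₂ ≈ 124 kPa

Mass conservation (A₁v₁ = A₂v₂) gives v₂ = 0.927 × 186/19.8 = 8.72 m/s.
Applying Bernoulli between the two ends and solving for P₂: P₂ = P₁ + ½ρ(v₁² − v₂²) − ρgΔh.
P₂ = 63400 + ½·882·(0.927² − 8.72²) − 882·9.81·(−10.8) = 63400 + (-33200) − (-93400) = 124000 Pa.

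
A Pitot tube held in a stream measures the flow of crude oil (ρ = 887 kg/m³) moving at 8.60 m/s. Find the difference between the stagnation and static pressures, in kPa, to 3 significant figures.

ΔP ≈ 32.8 kPa

The dynamic pressure equals the rise in static pressure at the stagnation point: ΔP = ½ρv².
ΔP = ½·887·8.60² = 32800 Pa.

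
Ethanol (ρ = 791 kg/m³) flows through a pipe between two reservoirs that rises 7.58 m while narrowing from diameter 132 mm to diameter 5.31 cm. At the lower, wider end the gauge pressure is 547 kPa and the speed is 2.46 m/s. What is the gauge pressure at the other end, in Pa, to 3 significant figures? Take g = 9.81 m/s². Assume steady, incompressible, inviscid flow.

The volume flow rate is constant, so v₂ = (A₁/A₂)v₁ = (137/22.1)·2.46 = 15.2 m/s.
Energy conservation along the streamline gives P₂ = P₁ − ½ρ(v₂² − v₁²) − ρg(h₂ − h₁).
P₂ = 547000 + ½·791·(2.46² − 15.2²) − 791·9.81·(+7.58) = 547000 + (-89000) − (58800) = 399000 Pa.

P₂ = 399000 Pa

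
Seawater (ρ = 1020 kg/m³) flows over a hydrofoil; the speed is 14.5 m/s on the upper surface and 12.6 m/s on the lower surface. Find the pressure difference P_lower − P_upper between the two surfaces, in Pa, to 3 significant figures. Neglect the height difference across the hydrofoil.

ΔP ≈ 26300 Pa

With negligible Δh, P + ½ρv² is constant, so P_low − P_up = ½ρ(v_up² − v_low²).
ΔP = ½·1020·(14.5² − 12.6²) = 26300 Pa.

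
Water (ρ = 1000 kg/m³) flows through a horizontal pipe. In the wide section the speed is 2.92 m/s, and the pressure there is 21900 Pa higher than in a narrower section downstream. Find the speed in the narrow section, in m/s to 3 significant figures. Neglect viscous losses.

Horizontal Bernoulli: P₁ + ½ρv₁² = P₂ + ½ρv₂², so v₂² = v₁² + 2(P₁ − P₂)/ρ.
v₂ = √(2.92² + 2·21900/1000) = √(8.53 + 43.8) = 7.23 m/s.

v₂ ≈ 7.23 m/s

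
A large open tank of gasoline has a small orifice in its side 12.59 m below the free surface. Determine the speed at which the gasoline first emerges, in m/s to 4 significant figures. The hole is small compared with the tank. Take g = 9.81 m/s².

15.72 m/s

Torricelli's result v = √(2gh) gives v = √(2·9.81·12.59) = 15.72 m/s.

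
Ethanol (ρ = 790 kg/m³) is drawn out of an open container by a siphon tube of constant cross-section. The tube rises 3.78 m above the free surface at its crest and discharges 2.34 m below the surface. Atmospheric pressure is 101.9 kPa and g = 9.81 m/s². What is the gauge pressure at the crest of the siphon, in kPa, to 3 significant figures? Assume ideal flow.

P_gauge ≈ -47.4 kPa

From the surface to the outlet (both open to atmosphere, surface at rest): v = √(2g·h_out) = √(2·9.81·2.34) = 6.78 m/s.
With constant cross-section the crest speed equals v; applying Bernoulli from the surface up to the crest, P_top = P_atm − ½ρv² − ρg·h_top.
P_top = 101900 − ½·790·6.78² − 790·9.81·3.78 = 54500 Pa. So P_gauge = P_top − P_atm = -47400 Pa.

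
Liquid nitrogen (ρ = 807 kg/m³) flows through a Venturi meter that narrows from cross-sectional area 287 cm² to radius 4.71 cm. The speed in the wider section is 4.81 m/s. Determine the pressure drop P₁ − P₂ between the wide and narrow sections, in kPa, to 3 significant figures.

By continuity, v₂ = v₁·A₁/A₂ = 4.81·(287/69.7) = 19.8 m/s.
Along the horizontal streamline, P + ½ρv² is constant.
P₁ − P₂ = ½·807·(19.8² − 4.81²) = ½·807·369 = 149000 Pa.

149 kPa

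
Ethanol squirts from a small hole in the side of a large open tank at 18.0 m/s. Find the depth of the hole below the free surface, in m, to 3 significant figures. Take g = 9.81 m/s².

Torricelli: v = √(2gh), so h = v²/(2g).
h = 18.0²/(2·9.81) = 324/19.62 = 16.5 m.

h ≈ 16.5 m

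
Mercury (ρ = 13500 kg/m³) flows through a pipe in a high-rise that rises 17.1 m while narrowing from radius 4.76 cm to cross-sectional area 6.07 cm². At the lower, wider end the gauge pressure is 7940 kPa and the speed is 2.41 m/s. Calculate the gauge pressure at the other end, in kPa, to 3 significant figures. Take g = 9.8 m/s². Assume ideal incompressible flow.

326 kPa

The volume flow rate is constant, so v₂ = (A₁/A₂)v₁ = (71.2/6.07)·2.41 = 28.3 m/s.
Applying Bernoulli between the two ends and solving for P₂: P₂ = P₁ + ½ρ(v₁² − v₂²) − ρgΔh.
P₂ = 7940000 + ½·13500·(2.41² − 28.3²) − 13500·9.8·(+17.1) = 7940000 + (-5350000) − (2260000) = 326000 Pa.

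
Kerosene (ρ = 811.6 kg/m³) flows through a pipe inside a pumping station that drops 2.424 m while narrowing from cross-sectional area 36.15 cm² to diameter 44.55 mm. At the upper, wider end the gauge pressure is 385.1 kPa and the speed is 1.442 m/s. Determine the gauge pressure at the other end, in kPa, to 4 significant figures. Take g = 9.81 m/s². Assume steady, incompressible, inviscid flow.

400.7 kPa

By continuity, v₂ = v₁·A₁/A₂ = 1.442·(36.15/15.59) = 3.344 m/s.
Energy conservation along the streamline gives P₂ = P₁ − ½ρ(v₂² − v₁²) − ρg(h₂ − h₁).
P₂ = 385100 + ½·811.6·(1.442² − 3.344²) − 811.6·9.81·(−2.424) = 385100 + (-3694) − (-19300) = 400700 Pa.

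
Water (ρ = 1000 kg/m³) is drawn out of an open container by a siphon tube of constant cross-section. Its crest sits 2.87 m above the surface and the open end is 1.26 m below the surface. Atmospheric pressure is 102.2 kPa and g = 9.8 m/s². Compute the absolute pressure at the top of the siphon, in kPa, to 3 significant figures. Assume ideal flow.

The outlet speed comes from Torricelli: v = √(2g·1.26) = 4.97 m/s.
Continuity keeps v the same throughout the tube; from surface to crest, P_atm + 0 = P_top + ½ρv² + ρg·h_top.
P_top = 102200 − ½·1000·4.97² − 1000·9.8·2.87 = 61700 Pa.

P_top ≈ 61.7 kPa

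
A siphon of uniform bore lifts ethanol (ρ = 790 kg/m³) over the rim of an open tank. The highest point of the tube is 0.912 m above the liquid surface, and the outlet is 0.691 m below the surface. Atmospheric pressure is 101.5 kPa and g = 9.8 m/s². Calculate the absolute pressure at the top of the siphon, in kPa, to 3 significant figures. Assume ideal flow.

Bernoulli surface→outlet gives ½v² = g·h_out, so v = √(2·9.8·0.691) = 3.68 m/s.
Continuity keeps v the same throughout the tube; from surface to crest, P_atm + 0 = P_top + ½ρv² + ρg·h_top.
P_top = 101500 − ½·790·3.68² − 790·9.8·0.912 = 89100 Pa.

P_top = 89.1 kPa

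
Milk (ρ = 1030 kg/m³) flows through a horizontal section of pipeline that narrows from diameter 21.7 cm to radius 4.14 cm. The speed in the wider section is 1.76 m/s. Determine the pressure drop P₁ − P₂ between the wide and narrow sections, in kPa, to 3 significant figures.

Continuity gives A₁v₁ = A₂v₂, so v₂ = (370 cm²)/(53.8 cm²) × 1.76 m/s = 12.1 m/s.
Bernoulli (h₁ = h₂): P₁ − P₂ = ½ρ(v₂² − v₁²).
P₁ − P₂ = ½·1030·(12.1² − 1.76²) = ½·1030·143 = 73700 Pa.

ΔP = 73.7 kPa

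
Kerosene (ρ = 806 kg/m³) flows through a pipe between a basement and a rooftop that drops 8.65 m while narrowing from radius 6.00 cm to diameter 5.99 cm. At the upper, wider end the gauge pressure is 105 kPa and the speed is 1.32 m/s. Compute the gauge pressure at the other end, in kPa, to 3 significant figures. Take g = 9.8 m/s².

Continuity gives A₁v₁ = A₂v₂, so v₂ = (113 cm²)/(28.2 cm²) × 1.32 m/s = 5.30 m/s.
Energy conservation along the streamline gives P₂ = P₁ − ½ρ(v₂² − v₁²) − ρg(h₂ − h₁).
P₂ = 105000 + ½·806·(1.32² − 5.30²) − 806·9.8·(−8.65) = 105000 + (-10600) − (-68300) = 163000 Pa.

P₂ ≈ 163 kPa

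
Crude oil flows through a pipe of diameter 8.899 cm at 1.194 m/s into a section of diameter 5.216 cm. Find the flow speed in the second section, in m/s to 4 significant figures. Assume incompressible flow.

v₂ ≈ 3.475 m/s

Continuity gives A₁v₁ = A₂v₂, so v₂ = (62.20 cm²)/(21.37 cm²) × 1.194 m/s = 3.475 m/s.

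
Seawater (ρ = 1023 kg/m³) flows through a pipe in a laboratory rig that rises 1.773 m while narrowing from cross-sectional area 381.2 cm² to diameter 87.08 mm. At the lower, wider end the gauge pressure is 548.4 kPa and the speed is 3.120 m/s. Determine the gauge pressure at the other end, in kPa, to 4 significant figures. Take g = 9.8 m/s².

331.6 kPa

The volume flow rate is constant, so v₂ = (A₁/A₂)v₁ = (381.2/59.56)·3.120 = 19.97 m/s.
Applying Bernoulli between the two ends and solving for P₂: P₂ = P₁ + ½ρ(v₁² − v₂²) − ρgΔh.
P₂ = 548400 + ½·1023·(3.120² − 19.97²) − 1023·9.8·(+1.773) = 548400 + (-199000) − (17780) = 331600 Pa.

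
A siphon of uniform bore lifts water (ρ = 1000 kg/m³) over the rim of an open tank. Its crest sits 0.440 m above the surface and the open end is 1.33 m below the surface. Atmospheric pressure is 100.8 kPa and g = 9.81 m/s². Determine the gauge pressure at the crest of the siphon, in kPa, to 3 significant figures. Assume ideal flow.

P_gauge ≈ -17.4 kPa

The outlet speed comes from Torricelli: v = √(2g·1.33) = 5.11 m/s.
The bore is uniform, so the speed at the crest is the same v. Bernoulli surface→crest: P_atm = P_top + ½ρv² + ρg·h_top.
P_top = 100800 − ½·1000·5.11² − 1000·9.81·0.440 = 83400 Pa. So P_gauge = P_top − P_atm = -17400 Pa.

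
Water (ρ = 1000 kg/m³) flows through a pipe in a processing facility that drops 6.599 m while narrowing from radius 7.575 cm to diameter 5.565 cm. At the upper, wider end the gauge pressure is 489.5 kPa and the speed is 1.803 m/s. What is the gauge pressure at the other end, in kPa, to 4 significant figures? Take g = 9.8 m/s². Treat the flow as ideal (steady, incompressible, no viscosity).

By continuity, v₂ = v₁·A₁/A₂ = 1.803·(180.3/24.32) = 13.36 m/s.
Applying Bernoulli between the two ends and solving for P₂: P₂ = P₁ + ½ρ(v₁² − v₂²) − ρgΔh.
P₂ = 489500 + ½·1000·(1.803² − 13.36²) − 1000·9.8·(−6.599) = 489500 + (-87650) − (-64670) = 466500 Pa.

466.5 kPa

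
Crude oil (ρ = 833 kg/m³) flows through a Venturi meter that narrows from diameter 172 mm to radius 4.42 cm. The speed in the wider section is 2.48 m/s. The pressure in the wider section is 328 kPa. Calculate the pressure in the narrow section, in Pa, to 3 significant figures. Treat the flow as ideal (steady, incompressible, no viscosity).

P₂ ≈ 294000 Pa

Continuity gives A₁v₁ = A₂v₂, so v₂ = (232 cm²)/(61.4 cm²) × 2.48 m/s = 9.39 m/s.
Along the horizontal streamline, P + ½ρv² is constant.
P₂ = P₁ − ½ρ(v₂² − v₁²) = 328000 − ½·833·(9.39² − 2.48²) = 328000 − 34200 = 294000 Pa.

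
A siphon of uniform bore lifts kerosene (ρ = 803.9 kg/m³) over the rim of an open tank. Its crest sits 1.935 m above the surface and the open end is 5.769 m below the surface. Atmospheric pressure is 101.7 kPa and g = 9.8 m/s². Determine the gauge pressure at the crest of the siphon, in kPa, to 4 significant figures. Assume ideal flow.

From the surface to the outlet (both open to atmosphere, surface at rest): v = √(2g·h_out) = √(2·9.8·5.769) = 10.63 m/s.
The bore is uniform, so the speed at the crest is the same v. Bernoulli surface→crest: P_atm = P_top + ½ρv² + ρg·h_top.
P_top = 101700 − ½·803.9·10.63² − 803.9·9.8·1.935 = 41010 Pa. So P_gauge = P_top − P_atm = -60690 Pa.

P_gauge ≈ -60.69 kPa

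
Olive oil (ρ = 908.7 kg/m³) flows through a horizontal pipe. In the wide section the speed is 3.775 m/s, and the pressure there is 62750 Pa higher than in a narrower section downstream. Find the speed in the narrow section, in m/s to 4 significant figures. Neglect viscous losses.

Horizontal Bernoulli: P₁ + ½ρv₁² = P₂ + ½ρv₂², so v₂² = v₁² + 2(P₁ − P₂)/ρ.
v₂ = √(3.775² + 2·62750/908.7) = √(14.25 + 138.1) = 12.34 m/s.

v₂ ≈ 12.34 m/s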